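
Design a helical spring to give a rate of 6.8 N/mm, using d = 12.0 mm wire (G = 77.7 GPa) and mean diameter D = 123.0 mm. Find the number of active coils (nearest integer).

16

N_a = Gd⁴/(8D³k) = (77.7×10³ × 12.0⁴)/(8 × 123.0³ × 6.8)
    = 1.61119e+09 / 1.01231e+08 = 15.92 → 16 coils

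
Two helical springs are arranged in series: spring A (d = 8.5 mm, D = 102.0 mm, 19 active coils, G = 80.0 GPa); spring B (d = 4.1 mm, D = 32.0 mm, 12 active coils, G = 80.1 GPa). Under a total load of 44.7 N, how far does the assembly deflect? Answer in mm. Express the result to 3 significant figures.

23.5 mm

k_A = Gd⁴/(8D³N_a) = (80.0×10³)(8.5⁴)/(8·102.0³·19) = 2.5889 N/mm
k_B = Gd⁴/(8D³N_a) = (80.1×10³)(4.1⁴)/(8·32.0³·12) = 7.1953 N/mm
Series: 1/k_eq = 1/2.5889 + 1/7.1953 = 0.52524; k_eq = 1.9039 N/mm
δ = F/k_eq = 44.7/1.9039 = 23.478 mm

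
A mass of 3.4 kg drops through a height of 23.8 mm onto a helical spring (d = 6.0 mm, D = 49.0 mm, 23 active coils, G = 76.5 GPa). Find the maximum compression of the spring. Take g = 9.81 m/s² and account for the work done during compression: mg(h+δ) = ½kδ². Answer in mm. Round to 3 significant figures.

k = Gd⁴/(8D³N_a) = (76.5×10³)(6.0⁴)/(8·49.0³·23) = 4.5799 N/mm
W = mg = 3.4 × 9.81 = 33.354 N
½kδ² − Wδ − Wh = 0 → δ = (W + √(W² + 2kWh))/k
δ = (33.354 + √(1112.5 + 7271.35))/4.5799 = (33.354 + 91.563)/4.5799 = 27.275 mm

27.3 mm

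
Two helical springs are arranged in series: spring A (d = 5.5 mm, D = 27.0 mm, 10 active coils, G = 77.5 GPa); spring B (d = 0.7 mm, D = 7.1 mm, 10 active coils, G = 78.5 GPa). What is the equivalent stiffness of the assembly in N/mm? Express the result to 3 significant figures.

k_A = Gd⁴/(8D³N_a) = (77.5×10³)(5.5⁴)/(8·27.0³·10) = 45.037 N/mm
k_B = Gd⁴/(8D³N_a) = (78.5×10³)(0.7⁴)/(8·7.1³·10) = 0.65826 N/mm
Series: 1/k_eq = 1/45.037 + 1/0.65826 = 1.5414; k_eq = 0.64878 N/mm

0.649 N/mm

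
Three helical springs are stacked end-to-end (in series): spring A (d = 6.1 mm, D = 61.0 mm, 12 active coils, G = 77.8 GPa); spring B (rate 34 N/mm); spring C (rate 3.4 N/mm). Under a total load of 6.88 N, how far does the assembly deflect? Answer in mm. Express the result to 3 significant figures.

3.62 mm

k_A = Gd⁴/(8D³N_a) = (77.8×10³)(6.1⁴)/(8·61.0³·12) = 4.9435 N/mm
Series: 1/k_eq = 1/4.9435 + 1/34 + 1/3.4 = 0.52581; k_eq = 1.9018 N/mm
δ = F/k_eq = 6.88/1.9018 = 3.6176 mm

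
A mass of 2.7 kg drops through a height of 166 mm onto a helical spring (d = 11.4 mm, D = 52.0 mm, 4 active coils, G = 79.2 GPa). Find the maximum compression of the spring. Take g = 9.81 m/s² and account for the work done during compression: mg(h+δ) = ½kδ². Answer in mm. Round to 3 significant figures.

k = Gd⁴/(8D³N_a) = (79.2×10³)(11.4⁴)/(8·52.0³·4) = 297.29 N/mm
W = mg = 2.7 × 9.81 = 26.487 N
½kδ² − Wδ − Wh = 0 → δ = (W + √(W² + 2kWh))/k
δ = (26.487 + √(701.56 + 2.6143e+06))/297.29 = (26.487 + 1617.1)/297.29 = 5.5285 mm

5.53 mm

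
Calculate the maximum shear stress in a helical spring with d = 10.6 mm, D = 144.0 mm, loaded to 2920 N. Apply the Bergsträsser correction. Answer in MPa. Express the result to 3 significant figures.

Spring index C = D/d = 144.0/10.6 = 13.5849
K_B = (4C+2)/(4C−3) = 56.340/51.340 = 1.0974
τ₀ = 8FD/(πd³) = 8·2920·144.0/(π·10.6³) = 3.36384e+06/3741.7 = 899.02 MPa
τ_max = K·τ₀ = 1.0974 × 899.02 = 986.57 MPa

987 MPa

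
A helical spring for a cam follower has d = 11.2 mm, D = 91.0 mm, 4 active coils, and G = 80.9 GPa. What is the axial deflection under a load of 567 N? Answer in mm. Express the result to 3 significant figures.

10.7 mm

k = Gd⁴/(8D³N_a) = (80.9×10³)(11.2⁴)/(8·91.0³·4) = 52.789 N/mm
δ = F/k = 567 / 52.789 = 10.741 mm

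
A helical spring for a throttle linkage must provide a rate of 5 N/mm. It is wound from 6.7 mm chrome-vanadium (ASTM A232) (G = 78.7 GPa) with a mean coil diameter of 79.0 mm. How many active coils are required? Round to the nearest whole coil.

8

N_a = Gd⁴/(8D³k) = (78.7×10³ × 6.7⁴)/(8 × 79.0³ × 5)
    = 1.58589e+08 / 1.97216e+07 = 8.041 → 8 coils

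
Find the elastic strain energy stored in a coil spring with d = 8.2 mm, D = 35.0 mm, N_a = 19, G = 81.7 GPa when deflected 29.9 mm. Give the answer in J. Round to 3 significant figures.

25.3 J

k = Gd⁴/(8D³N_a) = (81.7×10³)(8.2⁴)/(8·35.0³·19) = 56.68 N/mm
U = ½kδ² = 0.5 × 56.68 × 29.9² = 25336 N·mm = 25.336 J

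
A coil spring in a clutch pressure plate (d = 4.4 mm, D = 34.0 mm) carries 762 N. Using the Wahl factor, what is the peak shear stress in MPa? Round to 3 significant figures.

Spring index C = D/d = 34.0/4.4 = 7.7273
K_W = (4C−1)/(4C−4) + 0.615/C = 29.909/26.909 + 0.0796 = 1.1911
τ₀ = 8FD/(πd³) = 8·762·34.0/(π·4.4³) = 207264/267.61 = 774.49 MPa
τ_max = K·τ₀ = 1.1911 × 774.49 = 922.48 MPa

922 MPa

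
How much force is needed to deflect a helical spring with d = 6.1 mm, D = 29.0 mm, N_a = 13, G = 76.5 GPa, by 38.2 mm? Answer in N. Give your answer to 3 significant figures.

1600 N

k = Gd⁴/(8D³N_a) = (76.5×10³)(6.1⁴)/(8·29.0³·13) = 41.759 N/mm
F = k·δ = 41.759 × 38.2 = 1595.2 N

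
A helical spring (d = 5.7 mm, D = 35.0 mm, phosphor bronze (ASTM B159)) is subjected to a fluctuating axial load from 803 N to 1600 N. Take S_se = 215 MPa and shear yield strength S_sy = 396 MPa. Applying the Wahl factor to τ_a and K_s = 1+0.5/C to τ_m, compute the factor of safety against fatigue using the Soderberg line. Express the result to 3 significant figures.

C = D/d = 35.0/5.7 = 6.1404; K_W = (4C−1)/(4C−4)+0.615/C = 1.2461; K_s = 1+0.5/C = 1.0814
F_a = (F_max−F_min)/2 = 398.5 N; F_m = (F_max+F_min)/2 = 1201.5 N
τ_a = K_W·8F_aD/(πd³) = 1.2461 × 191.78 = 238.97 MPa
τ_m = K_s·8F_mD/(πd³) = 1.0814 × 578.24 = 625.32 MPa
Soderberg: 1/n_f = τ_a/S_se + τ_m/S_sy = 238.97/215 + 625.32/396 = 1.11151 + 1.57910 = 2.6906
n_f = 1/2.6906 = 0.3717

0.372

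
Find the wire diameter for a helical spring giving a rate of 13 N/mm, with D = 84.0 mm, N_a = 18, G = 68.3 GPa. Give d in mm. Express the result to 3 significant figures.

d = (8D³N_a·k / G)^(1/4) = (8·84.0³·18·13 / (68.3×10³))^0.25
  = (16245)^0.25 = 11.2897 mm

11.3 mm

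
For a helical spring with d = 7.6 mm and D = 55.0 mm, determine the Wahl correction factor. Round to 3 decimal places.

1.205

C = D/d = 55.0/7.6 = 7.2368
K_W = (4C−1)/(4C−4) + 0.615/C = 27.947/24.947 + 0.0850 = 1.2052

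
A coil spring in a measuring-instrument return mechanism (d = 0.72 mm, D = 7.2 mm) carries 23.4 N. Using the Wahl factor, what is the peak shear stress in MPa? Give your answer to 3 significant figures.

Spring index C = D/d = 7.2/0.72 = 10.0000
K_W = (4C−1)/(4C−4) + 0.615/C = 39.000/36.000 + 0.0615 = 1.1448
τ₀ = 8FD/(πd³) = 8·23.4·7.2/(π·0.72³) = 1347.84/1.1726 = 1149.5 MPa
τ_max = K·τ₀ = 1.1448 × 1149.5 = 1315.9 MPa

1320 MPa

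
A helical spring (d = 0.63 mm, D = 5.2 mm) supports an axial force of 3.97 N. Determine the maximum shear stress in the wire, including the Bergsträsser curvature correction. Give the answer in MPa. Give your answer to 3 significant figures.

245 MPa

Spring index C = D/d = 5.2/0.63 = 8.2540
K_B = (4C+2)/(4C−3) = 35.016/30.016 = 1.1666
τ₀ = 8FD/(πd³) = 8·3.97·5.2/(π·0.63³) = 165.152/0.78555 = 210.24 MPa
τ_max = K·τ₀ = 1.1666 × 210.24 = 245.26 MPa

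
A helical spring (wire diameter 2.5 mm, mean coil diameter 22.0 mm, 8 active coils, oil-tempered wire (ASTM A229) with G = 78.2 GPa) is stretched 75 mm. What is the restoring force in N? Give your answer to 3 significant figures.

k = Gd⁴/(8D³N_a) = (78.2×10³)(2.5⁴)/(8·22.0³·8) = 4.4825 N/mm
F = k·δ = 4.4825 × 75 = 336.19 N

336 N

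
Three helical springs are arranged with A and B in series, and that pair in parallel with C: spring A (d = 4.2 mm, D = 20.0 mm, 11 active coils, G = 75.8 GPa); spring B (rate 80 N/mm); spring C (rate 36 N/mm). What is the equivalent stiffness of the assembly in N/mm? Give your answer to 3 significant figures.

k_A = Gd⁴/(8D³N_a) = (75.8×10³)(4.2⁴)/(8·20.0³·11) = 33.504 N/mm
Springs A,B series: k_AB = 1/(1/33.504+1/80) = 23.614 N/mm; parallel with C: k_eq = 23.614+36 = 59.614 N/mm

59.6 N/mm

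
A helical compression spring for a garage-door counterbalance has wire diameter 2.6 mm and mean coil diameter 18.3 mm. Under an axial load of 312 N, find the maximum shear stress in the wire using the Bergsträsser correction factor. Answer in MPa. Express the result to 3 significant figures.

992 MPa

Spring index C = D/d = 18.3/2.6 = 7.0385
K_B = (4C+2)/(4C−3) = 30.154/25.154 = 1.1988
τ₀ = 8FD/(πd³) = 8·312·18.3/(π·2.6³) = 45676.8/55.217 = 827.23 MPa
τ_max = K·τ₀ = 1.1988 × 827.23 = 991.66 MPa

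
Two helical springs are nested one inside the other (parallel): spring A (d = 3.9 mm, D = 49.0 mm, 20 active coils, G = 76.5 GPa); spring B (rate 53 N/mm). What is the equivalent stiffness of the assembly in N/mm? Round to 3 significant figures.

53.9 N/mm

k_A = Gd⁴/(8D³N_a) = (76.5×10³)(3.9⁴)/(8·49.0³·20) = 0.94018 N/mm
Parallel: k_eq = 0.94018 + 53 = 53.94 N/mm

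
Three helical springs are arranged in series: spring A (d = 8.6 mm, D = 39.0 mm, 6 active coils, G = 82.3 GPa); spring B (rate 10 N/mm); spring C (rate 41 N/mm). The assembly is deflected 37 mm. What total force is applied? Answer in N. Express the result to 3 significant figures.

283 N

k_A = Gd⁴/(8D³N_a) = (82.3×10³)(8.6⁴)/(8·39.0³·6) = 158.11 N/mm
Series: 1/k_eq = 1/158.11 + 1/10 + 1/41 = 0.13071; k_eq = 7.6502 N/mm
F = k_eq·δ = 7.6502·37 = 283.06 N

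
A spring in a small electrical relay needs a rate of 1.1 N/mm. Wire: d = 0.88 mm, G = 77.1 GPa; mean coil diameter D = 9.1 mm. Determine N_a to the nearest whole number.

7

N_a = Gd⁴/(8D³k) = (77.1×10³ × 0.88⁴)/(8 × 9.1³ × 1.1)
    = 46236.5 / 6631.42 = 6.972 → 7 coils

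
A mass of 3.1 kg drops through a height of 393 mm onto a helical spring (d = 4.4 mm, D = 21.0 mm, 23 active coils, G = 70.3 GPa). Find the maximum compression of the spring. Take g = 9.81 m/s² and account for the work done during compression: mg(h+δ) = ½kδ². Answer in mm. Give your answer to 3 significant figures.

k = Gd⁴/(8D³N_a) = (70.3×10³)(4.4⁴)/(8·21.0³·23) = 15.463 N/mm
W = mg = 3.1 × 9.81 = 30.411 N
½kδ² − Wδ − Wh = 0 → δ = (W + √(W² + 2kWh))/k
δ = (30.411 + √(924.83 + 369610))/15.463 = (30.411 + 608.72)/15.463 = 41.333 mm

41.3 mm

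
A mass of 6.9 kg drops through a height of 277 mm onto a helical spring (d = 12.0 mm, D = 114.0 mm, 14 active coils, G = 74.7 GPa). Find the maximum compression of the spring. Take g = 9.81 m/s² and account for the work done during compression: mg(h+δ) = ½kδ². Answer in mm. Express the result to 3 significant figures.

71.0 mm

k = Gd⁴/(8D³N_a) = (74.7×10³)(12.0⁴)/(8·114.0³·14) = 9.335 N/mm
W = mg = 6.9 × 9.81 = 67.689 N
½kδ² − Wδ − Wh = 0 → δ = (W + √(W² + 2kWh))/k
δ = (67.689 + √(4581.8 + 350059))/9.335 = (67.689 + 595.52)/9.335 = 71.045 mm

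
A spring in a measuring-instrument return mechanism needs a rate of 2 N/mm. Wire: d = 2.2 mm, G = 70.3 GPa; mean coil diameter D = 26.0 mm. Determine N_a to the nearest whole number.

N_a = Gd⁴/(8D³k) = (70.3×10³ × 2.2⁴)/(8 × 26.0³ × 2)
    = 1.64682e+06 / 281216 = 5.856 → 6 coils

6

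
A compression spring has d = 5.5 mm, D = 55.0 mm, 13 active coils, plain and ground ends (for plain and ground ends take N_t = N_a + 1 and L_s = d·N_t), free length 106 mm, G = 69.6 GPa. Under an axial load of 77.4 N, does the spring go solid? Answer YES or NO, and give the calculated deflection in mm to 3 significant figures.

k = Gd⁴/(8D³N_a) = (69.6×10³)(5.5⁴)/(8·55.0³·13) = 3.6808 N/mm
N_t = 14; L_s = 5.5·14 = 77 mm; δ_solid = L₀ − L_s = 106 − 77 = 29 mm
δ = F/k = 77.4/3.6808 = 21.028 mm
δ < δ_solid → spring does not go solid

NO, δ = 21.0 mm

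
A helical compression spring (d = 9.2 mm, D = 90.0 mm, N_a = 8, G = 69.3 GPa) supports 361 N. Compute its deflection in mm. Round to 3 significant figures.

33.9 mm

k = Gd⁴/(8D³N_a) = (69.3×10³)(9.2⁴)/(8·90.0³·8) = 10.641 N/mm
δ = F/k = 361 / 10.641 = 33.926 mm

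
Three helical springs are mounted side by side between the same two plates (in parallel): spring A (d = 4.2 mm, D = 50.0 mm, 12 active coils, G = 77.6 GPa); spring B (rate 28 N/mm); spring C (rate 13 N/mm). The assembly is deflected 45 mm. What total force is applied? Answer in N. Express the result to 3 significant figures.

1940 N

k_A = Gd⁴/(8D³N_a) = (77.6×10³)(4.2⁴)/(8·50.0³·12) = 2.0122 N/mm
Parallel: k_eq = 2.0122 + 28 + 13 = 43.012 N/mm
F = k_eq·δ = 43.012·45 = 1935.6 N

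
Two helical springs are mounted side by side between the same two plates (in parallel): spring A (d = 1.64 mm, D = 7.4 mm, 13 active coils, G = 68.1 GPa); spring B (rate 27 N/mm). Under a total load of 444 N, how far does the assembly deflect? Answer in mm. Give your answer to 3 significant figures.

k_A = Gd⁴/(8D³N_a) = (68.1×10³)(1.64⁴)/(8·7.4³·13) = 11.689 N/mm
Parallel: k_eq = 11.689 + 27 = 38.689 N/mm
δ = F/k_eq = 444/38.689 = 11.476 mm

11.5 mm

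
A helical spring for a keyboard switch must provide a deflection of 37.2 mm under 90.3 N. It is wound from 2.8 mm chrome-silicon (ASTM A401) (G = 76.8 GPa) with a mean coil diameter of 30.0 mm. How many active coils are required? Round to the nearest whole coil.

Required rate k = F/δ = 90.3/37.2 = 2.4274 N/mm
N_a = Gd⁴/(8D³k) = (76.8×10³ × 2.8⁴)/(8 × 30.0³ × 2.4274)
    = 4.72056e+06 / 524323 = 9.003 → 9 coils

9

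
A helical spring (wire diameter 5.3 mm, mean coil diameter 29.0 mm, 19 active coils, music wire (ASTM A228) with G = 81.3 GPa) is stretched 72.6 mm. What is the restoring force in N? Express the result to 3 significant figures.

1260 N

k = Gd⁴/(8D³N_a) = (81.3×10³)(5.3⁴)/(8·29.0³·19) = 17.304 N/mm
F = k·δ = 17.304 × 72.6 = 1256.3 N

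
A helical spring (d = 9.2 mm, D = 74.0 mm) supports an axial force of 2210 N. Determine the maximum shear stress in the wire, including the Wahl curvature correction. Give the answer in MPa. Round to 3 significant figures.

Spring index C = D/d = 74.0/9.2 = 8.0435
K_W = (4C−1)/(4C−4) + 0.615/C = 31.174/28.174 + 0.0765 = 1.1829
τ₀ = 8FD/(πd³) = 8·2210·74.0/(π·9.2³) = 1.30832e+06/2446.3 = 534.81 MPa
τ_max = K·τ₀ = 1.1829 × 534.81 = 632.65 MPa

633 MPa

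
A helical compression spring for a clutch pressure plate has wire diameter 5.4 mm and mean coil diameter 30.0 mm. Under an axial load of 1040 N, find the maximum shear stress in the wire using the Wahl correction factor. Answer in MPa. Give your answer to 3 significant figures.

643 MPa

Spring index C = D/d = 30.0/5.4 = 5.5556
K_W = (4C−1)/(4C−4) + 0.615/C = 21.222/18.222 + 0.1107 = 1.2753
τ₀ = 8FD/(πd³) = 8·1040·30.0/(π·5.4³) = 249600/494.69 = 504.56 MPa
τ_max = K·τ₀ = 1.2753 × 504.56 = 643.48 MPa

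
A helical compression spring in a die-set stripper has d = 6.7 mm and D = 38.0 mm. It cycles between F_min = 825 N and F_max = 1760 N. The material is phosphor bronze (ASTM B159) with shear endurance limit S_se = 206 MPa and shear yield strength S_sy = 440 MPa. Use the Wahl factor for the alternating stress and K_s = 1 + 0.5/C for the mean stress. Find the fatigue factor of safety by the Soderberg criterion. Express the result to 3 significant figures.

C = D/d = 38.0/6.7 = 5.6716; K_W = (4C−1)/(4C−4)+0.615/C = 1.2690; K_s = 1+0.5/C = 1.0882
F_a = (F_max−F_min)/2 = 467.5 N; F_m = (F_max+F_min)/2 = 1292.5 N
τ_a = K_W·8F_aD/(πd³) = 1.2690 × 150.41 = 190.87 MPa
τ_m = K_s·8F_mD/(πd³) = 1.0882 × 415.84 = 452.5 MPa
Soderberg: 1/n_f = τ_a/S_se + τ_m/S_sy = 190.87/206 + 452.5/440 = 0.92655 + 1.02842 = 1.955
n_f = 1/1.955 = 0.5115

0.512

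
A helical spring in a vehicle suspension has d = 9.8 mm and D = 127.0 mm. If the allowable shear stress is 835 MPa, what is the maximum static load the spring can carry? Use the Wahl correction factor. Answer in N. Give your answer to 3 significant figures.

C = D/d = 127.0/9.8 = 12.9592
K_W = (4C−1)/(4C−4) + 0.615/C = 50.837/47.837 + 0.0475 = 1.1102
τ_max = K·8FD/(πd³) → F_max = τ_allow·πd³/(8DK)
F_max = 835·π·9.8³/(8·127.0·1.1102) = 2.469e+06/1127.9 = 2188.9 N

2190 N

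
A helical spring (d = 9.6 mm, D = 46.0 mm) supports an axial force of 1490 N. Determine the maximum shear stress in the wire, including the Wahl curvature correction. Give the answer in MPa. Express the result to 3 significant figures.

262 MPa

Spring index C = D/d = 46.0/9.6 = 4.7917
K_W = (4C−1)/(4C−4) + 0.615/C = 18.167/15.167 + 0.1283 = 1.3262
τ₀ = 8FD/(πd³) = 8·1490·46.0/(π·9.6³) = 548320/2779.5 = 197.27 MPa
τ_max = K·τ₀ = 1.3262 × 197.27 = 261.62 MPa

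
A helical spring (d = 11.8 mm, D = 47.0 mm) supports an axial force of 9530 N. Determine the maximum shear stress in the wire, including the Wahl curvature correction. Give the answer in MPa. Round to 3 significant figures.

Spring index C = D/d = 47.0/11.8 = 3.9831
K_W = (4C−1)/(4C−4) + 0.615/C = 14.932/11.932 + 0.1544 = 1.4058
τ₀ = 8FD/(πd³) = 8·9530·47.0/(π·11.8³) = 3.58328e+06/5161.7 = 694.2 MPa
τ_max = K·τ₀ = 1.4058 × 694.2 = 975.92 MPa

976 MPa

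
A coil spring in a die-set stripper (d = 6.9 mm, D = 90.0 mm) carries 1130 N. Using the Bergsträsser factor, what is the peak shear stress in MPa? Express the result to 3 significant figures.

868 MPa

Spring index C = D/d = 90.0/6.9 = 13.0435
K_B = (4C+2)/(4C−3) = 54.174/49.174 = 1.1017
τ₀ = 8FD/(πd³) = 8·1130·90.0/(π·6.9³) = 813600/1032 = 788.34 MPa
τ_max = K·τ₀ = 1.1017 × 788.34 = 868.5 MPa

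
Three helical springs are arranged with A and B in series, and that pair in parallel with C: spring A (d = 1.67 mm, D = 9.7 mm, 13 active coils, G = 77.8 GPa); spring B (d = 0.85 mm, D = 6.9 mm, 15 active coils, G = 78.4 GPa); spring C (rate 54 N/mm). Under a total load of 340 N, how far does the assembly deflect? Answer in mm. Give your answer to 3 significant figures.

6.19 mm

k_A = Gd⁴/(8D³N_a) = (77.8×10³)(1.67⁴)/(8·9.7³·13) = 6.3752 N/mm
k_B = Gd⁴/(8D³N_a) = (78.4×10³)(0.85⁴)/(8·6.9³·15) = 1.0382 N/mm
Springs A,B series: k_AB = 1/(1/6.3752+1/1.0382) = 0.89278 N/mm; parallel with C: k_eq = 0.89278+54 = 54.893 N/mm
δ = F/k_eq = 340/54.893 = 6.1939 mm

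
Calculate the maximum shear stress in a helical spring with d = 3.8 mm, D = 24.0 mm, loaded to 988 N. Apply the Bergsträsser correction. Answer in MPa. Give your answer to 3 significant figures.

Spring index C = D/d = 24.0/3.8 = 6.3158
K_B = (4C+2)/(4C−3) = 27.263/22.263 = 1.2246
τ₀ = 8FD/(πd³) = 8·988·24.0/(π·3.8³) = 189696/172.39 = 1100.4 MPa
τ_max = K·τ₀ = 1.2246 × 1100.4 = 1347.6 MPa

1350 MPa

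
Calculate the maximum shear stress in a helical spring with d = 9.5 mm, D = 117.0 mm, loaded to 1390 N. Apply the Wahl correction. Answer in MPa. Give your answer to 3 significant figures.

Spring index C = D/d = 117.0/9.5 = 12.3158
K_W = (4C−1)/(4C−4) + 0.615/C = 48.263/45.263 + 0.0499 = 1.1162
τ₀ = 8FD/(πd³) = 8·1390·117.0/(π·9.5³) = 1.30104e+06/2693.5 = 483.03 MPa
τ_max = K·τ₀ = 1.1162 × 483.03 = 539.16 MPa

539 MPa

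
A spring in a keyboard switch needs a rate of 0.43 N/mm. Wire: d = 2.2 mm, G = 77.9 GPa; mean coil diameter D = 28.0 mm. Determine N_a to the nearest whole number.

N_a = Gd⁴/(8D³k) = (77.9×10³ × 2.2⁴)/(8 × 28.0³ × 0.43)
    = 1.82485e+06 / 75514.9 = 24.17 → 24 coils

24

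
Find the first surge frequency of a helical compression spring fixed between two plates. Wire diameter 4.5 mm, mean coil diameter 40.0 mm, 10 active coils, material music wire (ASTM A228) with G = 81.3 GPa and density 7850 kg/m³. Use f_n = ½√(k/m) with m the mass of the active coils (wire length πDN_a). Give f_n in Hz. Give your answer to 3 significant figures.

102 Hz

k = Gd⁴/(8D³N_a) = (81.3×10³)(4.5⁴)/(8·40.0³·10) = 6.5113 N/mm = 6511.3 N/m
Wire length L = πDN_a = π·40.0·10 = 1256.6 mm
m = ρ·(πd²/4)·L = 7850 × 15.904×10⁻⁶ m² × 1.2566 m = 0.15689 kg
f_n = ½√(k/m) = 0.5·√(6511.3/0.15689) = 0.5·√(41503) = 101.86 Hz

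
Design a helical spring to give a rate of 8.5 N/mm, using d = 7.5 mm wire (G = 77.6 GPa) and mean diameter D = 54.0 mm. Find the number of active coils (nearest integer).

23

N_a = Gd⁴/(8D³k) = (77.6×10³ × 7.5⁴)/(8 × 54.0³ × 8.5)
    = 2.45531e+08 / 1.07076e+07 = 22.93 → 23 coils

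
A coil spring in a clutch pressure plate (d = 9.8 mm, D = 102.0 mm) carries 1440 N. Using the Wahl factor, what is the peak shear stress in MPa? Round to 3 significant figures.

Spring index C = D/d = 102.0/9.8 = 10.4082
K_W = (4C−1)/(4C−4) + 0.615/C = 40.633/37.633 + 0.0591 = 1.1388
τ₀ = 8FD/(πd³) = 8·1440·102.0/(π·9.8³) = 1.17504e+06/2956.8 = 397.4 MPa
τ_max = K·τ₀ = 1.1388 × 397.4 = 452.56 MPa

453 MPa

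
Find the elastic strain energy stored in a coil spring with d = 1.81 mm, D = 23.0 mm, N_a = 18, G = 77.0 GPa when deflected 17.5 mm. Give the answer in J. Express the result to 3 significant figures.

k = Gd⁴/(8D³N_a) = (77.0×10³)(1.81⁴)/(8·23.0³·18) = 0.47169 N/mm
U = ½kδ² = 0.5 × 0.47169 × 17.5² = 72.228 N·mm = 0.072228 J

0.0722 J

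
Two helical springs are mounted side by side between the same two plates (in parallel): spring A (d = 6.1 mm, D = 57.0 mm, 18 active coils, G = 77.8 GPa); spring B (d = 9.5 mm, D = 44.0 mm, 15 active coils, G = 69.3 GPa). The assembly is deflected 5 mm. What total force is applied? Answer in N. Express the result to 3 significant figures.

296 N

k_A = Gd⁴/(8D³N_a) = (77.8×10³)(6.1⁴)/(8·57.0³·18) = 4.0394 N/mm
k_B = Gd⁴/(8D³N_a) = (69.3×10³)(9.5⁴)/(8·44.0³·15) = 55.219 N/mm
Parallel: k_eq = 4.0394 + 55.219 = 59.258 N/mm
F = k_eq·δ = 59.258·5 = 296.29 N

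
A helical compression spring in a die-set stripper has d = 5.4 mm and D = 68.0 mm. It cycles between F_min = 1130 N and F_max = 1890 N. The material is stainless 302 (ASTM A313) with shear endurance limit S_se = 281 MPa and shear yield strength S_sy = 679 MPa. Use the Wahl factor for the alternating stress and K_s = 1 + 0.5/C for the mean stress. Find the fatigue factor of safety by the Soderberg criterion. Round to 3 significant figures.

0.238

C = D/d = 68.0/5.4 = 12.5926; K_W = (4C−1)/(4C−4)+0.615/C = 1.1135; K_s = 1+0.5/C = 1.0397
F_a = (F_max−F_min)/2 = 380 N; F_m = (F_max+F_min)/2 = 1510 N
τ_a = K_W·8F_aD/(πd³) = 1.1135 × 417.88 = 465.32 MPa
τ_m = K_s·8F_mD/(πd³) = 1.0397 × 1660.5 = 1726.5 MPa
Soderberg: 1/n_f = τ_a/S_se + τ_m/S_sy = 465.32/281 + 1726.5/679 = 1.65596 + 2.54264 = 4.1986
n_f = 1/4.1986 = 0.2382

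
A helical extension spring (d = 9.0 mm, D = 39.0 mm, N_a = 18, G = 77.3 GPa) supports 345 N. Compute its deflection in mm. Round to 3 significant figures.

5.81 mm

k = Gd⁴/(8D³N_a) = (77.3×10³)(9.0⁴)/(8·39.0³·18) = 59.374 N/mm
δ = F/k = 345 / 59.374 = 5.8107 mm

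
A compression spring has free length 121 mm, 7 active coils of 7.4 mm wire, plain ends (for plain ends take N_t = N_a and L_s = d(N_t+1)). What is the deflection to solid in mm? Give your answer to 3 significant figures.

N_t = 7; L_s = 7.4·8 = 59.2 mm
δ_solid = L₀ − L_s = 121 − 59.2 = 61.8 mm

61.8 mm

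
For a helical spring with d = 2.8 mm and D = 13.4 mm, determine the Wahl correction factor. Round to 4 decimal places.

1.3266

C = D/d = 13.4/2.8 = 4.7857
K_W = (4C−1)/(4C−4) + 0.615/C = 18.143/15.143 + 0.1285 = 1.3266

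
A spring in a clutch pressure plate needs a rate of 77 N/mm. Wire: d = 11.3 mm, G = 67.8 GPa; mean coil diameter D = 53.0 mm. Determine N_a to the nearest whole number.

N_a = Gd⁴/(8D³k) = (67.8×10³ × 11.3⁴)/(8 × 53.0³ × 77)
    = 1.10546e+09 / 9.17082e+07 = 12.05 → 12 coils

12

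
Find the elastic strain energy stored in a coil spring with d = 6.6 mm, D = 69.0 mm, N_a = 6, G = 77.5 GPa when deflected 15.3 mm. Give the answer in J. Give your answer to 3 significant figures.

k = Gd⁴/(8D³N_a) = (77.5×10³)(6.6⁴)/(8·69.0³·6) = 9.3259 N/mm
U = ½kδ² = 0.5 × 9.3259 × 15.3² = 1091.5 N·mm = 1.0915 J

1.09 J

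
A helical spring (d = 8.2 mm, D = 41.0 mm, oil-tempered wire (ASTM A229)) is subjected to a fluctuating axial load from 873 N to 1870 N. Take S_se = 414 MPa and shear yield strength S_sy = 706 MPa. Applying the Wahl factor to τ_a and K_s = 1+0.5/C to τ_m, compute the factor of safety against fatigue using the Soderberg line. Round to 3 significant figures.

C = D/d = 41.0/8.2 = 5.0000; K_W = (4C−1)/(4C−4)+0.615/C = 1.3105; K_s = 1+0.5/C = 1.1000
F_a = (F_max−F_min)/2 = 498.5 N; F_m = (F_max+F_min)/2 = 1371.5 N
τ_a = K_W·8F_aD/(πd³) = 1.3105 × 94.395 = 123.7 MPa
τ_m = K_s·8F_mD/(πd³) = 1.1000 × 259.7 = 285.67 MPa
Soderberg: 1/n_f = τ_a/S_se + τ_m/S_sy = 123.7/414 + 285.67/706 = 0.29880 + 0.40464 = 0.70344
n_f = 1/0.70344 = 1.422

1.42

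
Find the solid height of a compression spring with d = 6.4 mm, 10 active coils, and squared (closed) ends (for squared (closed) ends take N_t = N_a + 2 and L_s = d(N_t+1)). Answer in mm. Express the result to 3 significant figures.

83.2 mm

squared (closed) ends: N_t = N_a + 2 = 10 + 2 = 12
L_s = d·(N_t+1) = 6.4 × 13 = 83.2 mm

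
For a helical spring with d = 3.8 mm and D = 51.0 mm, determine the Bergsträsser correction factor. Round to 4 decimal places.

1.0987

C = D/d = 51.0/3.8 = 13.4211
K_B = (4C+2)/(4C−3) = 55.684/50.684 = 1.0987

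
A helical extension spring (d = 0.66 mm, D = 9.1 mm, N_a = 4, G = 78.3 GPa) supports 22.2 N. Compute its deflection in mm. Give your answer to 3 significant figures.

k = Gd⁴/(8D³N_a) = (78.3×10³)(0.66⁴)/(8·9.1³·4) = 0.61612 N/mm
δ = F/k = 22.2 / 0.61612 = 36.032 mm

36.0 mm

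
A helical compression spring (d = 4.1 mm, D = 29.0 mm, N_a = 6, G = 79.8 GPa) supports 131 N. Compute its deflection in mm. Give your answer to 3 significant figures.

k = Gd⁴/(8D³N_a) = (79.8×10³)(4.1⁴)/(8·29.0³·6) = 19.262 N/mm
δ = F/k = 131 / 19.262 = 6.8009 mm

6.80 mm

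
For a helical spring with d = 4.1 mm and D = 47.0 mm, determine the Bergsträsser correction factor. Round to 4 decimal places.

C = D/d = 47.0/4.1 = 11.4634
K_B = (4C+2)/(4C−3) = 47.854/42.854 = 1.1167

1.1167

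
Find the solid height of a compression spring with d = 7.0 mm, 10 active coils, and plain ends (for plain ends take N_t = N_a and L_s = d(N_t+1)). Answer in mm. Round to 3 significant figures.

77.0 mm

plain ends: N_t = N_a = 10
L_s = d·(N_t+1) = 7.0 × 11 = 77 mm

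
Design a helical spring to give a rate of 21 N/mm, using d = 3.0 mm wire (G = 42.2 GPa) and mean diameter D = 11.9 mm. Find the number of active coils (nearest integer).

N_a = Gd⁴/(8D³k) = (42.2×10³ × 3.0⁴)/(8 × 11.9³ × 21)
    = 3.4182e+06 / 283107 = 12.07 → 12 coils

12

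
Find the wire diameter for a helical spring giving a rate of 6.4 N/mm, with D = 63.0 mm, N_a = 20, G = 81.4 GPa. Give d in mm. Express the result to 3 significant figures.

d = (8D³N_a·k / G)^(1/4) = (8·63.0³·20·6.4 / (81.4×10³))^0.25
  = (3145.6)^0.25 = 7.4890 mm

7.49 mm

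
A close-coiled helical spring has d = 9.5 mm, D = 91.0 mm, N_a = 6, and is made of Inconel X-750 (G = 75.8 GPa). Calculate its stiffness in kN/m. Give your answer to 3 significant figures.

17.1 kN/m

k = Gd⁴/(8D³N_a) = (75.8×10³ × 9.5⁴) / (8 × 91.0³ × 6)
  = 6.17396e+08 / 3.61714e+07 = 17.069 N/mm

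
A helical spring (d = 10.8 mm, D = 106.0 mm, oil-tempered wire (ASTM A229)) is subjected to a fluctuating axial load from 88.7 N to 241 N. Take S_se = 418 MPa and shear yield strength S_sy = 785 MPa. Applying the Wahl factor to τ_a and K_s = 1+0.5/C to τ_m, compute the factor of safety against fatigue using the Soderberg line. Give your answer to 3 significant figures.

C = D/d = 106.0/10.8 = 9.8148; K_W = (4C−1)/(4C−4)+0.615/C = 1.1477; K_s = 1+0.5/C = 1.0509
F_a = (F_max−F_min)/2 = 76.15 N; F_m = (F_max+F_min)/2 = 164.85 N
τ_a = K_W·8F_aD/(πd³) = 1.1477 × 16.317 = 18.728 MPa
τ_m = K_s·8F_mD/(πd³) = 1.0509 × 35.323 = 37.123 MPa
Soderberg: 1/n_f = τ_a/S_se + τ_m/S_sy = 18.728/418 + 37.123/785 = 0.04480 + 0.04729 = 0.092094
n_f = 1/0.092094 = 10.86

10.9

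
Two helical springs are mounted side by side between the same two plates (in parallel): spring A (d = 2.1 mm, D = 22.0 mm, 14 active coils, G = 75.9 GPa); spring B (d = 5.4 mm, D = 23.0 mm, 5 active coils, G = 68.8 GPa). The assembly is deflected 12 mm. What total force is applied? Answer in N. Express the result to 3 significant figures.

k_A = Gd⁴/(8D³N_a) = (75.9×10³)(2.1⁴)/(8·22.0³·14) = 1.2377 N/mm
k_B = Gd⁴/(8D³N_a) = (68.8×10³)(5.4⁴)/(8·23.0³·5) = 120.2 N/mm
Parallel: k_eq = 1.2377 + 120.2 = 121.44 N/mm
F = k_eq·δ = 121.44·12 = 1457.3 N

1460 N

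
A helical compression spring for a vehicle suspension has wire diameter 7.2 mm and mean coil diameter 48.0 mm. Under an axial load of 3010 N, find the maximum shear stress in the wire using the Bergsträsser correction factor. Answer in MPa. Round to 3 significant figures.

Spring index C = D/d = 48.0/7.2 = 6.6667
K_B = (4C+2)/(4C−3) = 28.667/23.667 = 1.2113
τ₀ = 8FD/(πd³) = 8·3010·48.0/(π·7.2³) = 1.15584e+06/1172.6 = 985.71 MPa
τ_max = K·τ₀ = 1.2113 × 985.71 = 1194 MPa

1190 MPa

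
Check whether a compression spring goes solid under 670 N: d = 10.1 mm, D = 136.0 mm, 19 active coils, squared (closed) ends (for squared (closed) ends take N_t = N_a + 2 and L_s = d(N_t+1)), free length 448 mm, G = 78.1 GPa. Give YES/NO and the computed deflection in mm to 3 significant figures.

k = Gd⁴/(8D³N_a) = (78.1×10³)(10.1⁴)/(8·136.0³·19) = 2.1256 N/mm
N_t = 21; L_s = 10.1·22 = 222.2 mm; δ_solid = L₀ − L_s = 448 − 222.2 = 225.8 mm
δ = F/k = 670/2.1256 = 315.21 mm
δ ≥ δ_solid → spring goes solid

YES, δ = 315 mm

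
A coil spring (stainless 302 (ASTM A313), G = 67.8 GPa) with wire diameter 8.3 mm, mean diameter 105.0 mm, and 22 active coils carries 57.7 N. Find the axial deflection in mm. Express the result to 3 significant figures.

36.5 mm

k = Gd⁴/(8D³N_a) = (67.8×10³)(8.3⁴)/(8·105.0³·22) = 1.5793 N/mm
δ = F/k = 57.7 / 1.5793 = 36.535 mm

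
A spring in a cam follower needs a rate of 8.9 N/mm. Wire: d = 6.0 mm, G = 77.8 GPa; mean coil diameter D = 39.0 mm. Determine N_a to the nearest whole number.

24

N_a = Gd⁴/(8D³k) = (77.8×10³ × 6.0⁴)/(8 × 39.0³ × 8.9)
    = 1.00829e+08 / 4.22351e+06 = 23.87 → 24 coils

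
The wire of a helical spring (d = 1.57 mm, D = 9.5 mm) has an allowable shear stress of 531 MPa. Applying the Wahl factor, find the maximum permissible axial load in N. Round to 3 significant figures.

C = D/d = 9.5/1.57 = 6.0510
K_W = (4C−1)/(4C−4) + 0.615/C = 23.204/20.204 + 0.1016 = 1.2501
τ_max = K·8FD/(πd³) → F_max = τ_allow·πd³/(8DK)
F_max = 531·π·1.57³/(8·9.5·1.2501) = 6455.7/95.009 = 67.948 N

67.9 N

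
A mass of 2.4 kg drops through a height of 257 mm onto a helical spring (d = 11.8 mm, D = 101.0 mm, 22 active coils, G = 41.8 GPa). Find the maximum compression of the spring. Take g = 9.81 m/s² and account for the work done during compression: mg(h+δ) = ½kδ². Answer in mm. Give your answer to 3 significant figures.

k = Gd⁴/(8D³N_a) = (41.8×10³)(11.8⁴)/(8·101.0³·22) = 4.4692 N/mm
W = mg = 2.4 × 9.81 = 23.544 N
½kδ² − Wδ − Wh = 0 → δ = (W + √(W² + 2kWh))/k
δ = (23.544 + √(554.32 + 54084.3))/4.4692 = (23.544 + 233.75)/4.4692 = 57.571 mm

57.6 mm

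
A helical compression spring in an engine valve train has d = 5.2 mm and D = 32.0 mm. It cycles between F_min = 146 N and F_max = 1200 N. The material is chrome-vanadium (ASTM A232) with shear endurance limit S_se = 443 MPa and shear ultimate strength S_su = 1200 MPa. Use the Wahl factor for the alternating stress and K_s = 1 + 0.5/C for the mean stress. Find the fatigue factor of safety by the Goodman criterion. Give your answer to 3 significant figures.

C = D/d = 32.0/5.2 = 6.1538; K_W = (4C−1)/(4C−4)+0.615/C = 1.2455; K_s = 1+0.5/C = 1.0813
F_a = (F_max−F_min)/2 = 527 N; F_m = (F_max+F_min)/2 = 673 N
τ_a = K_W·8F_aD/(πd³) = 1.2455 × 305.42 = 380.38 MPa
τ_m = K_s·8F_mD/(πd³) = 1.0813 × 390.03 = 421.72 MPa
Goodman: 1/n_f = τ_a/S_se + τ_m/S_su = 380.38/443 + 421.72/1200 = 0.85865 + 0.35143 = 1.2101
n_f = 1/1.2101 = 0.8264

0.826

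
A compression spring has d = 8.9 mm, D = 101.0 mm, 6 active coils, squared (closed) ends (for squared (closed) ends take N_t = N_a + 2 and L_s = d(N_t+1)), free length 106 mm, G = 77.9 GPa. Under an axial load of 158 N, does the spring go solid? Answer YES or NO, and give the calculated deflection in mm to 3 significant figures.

k = Gd⁴/(8D³N_a) = (77.9×10³)(8.9⁴)/(8·101.0³·6) = 9.8831 N/mm
N_t = 8; L_s = 8.9·9 = 80.1 mm; δ_solid = L₀ − L_s = 106 − 80.1 = 25.9 mm
δ = F/k = 158/9.8831 = 15.987 mm
δ < δ_solid → spring does not go solid

NO, δ = 16.0 mm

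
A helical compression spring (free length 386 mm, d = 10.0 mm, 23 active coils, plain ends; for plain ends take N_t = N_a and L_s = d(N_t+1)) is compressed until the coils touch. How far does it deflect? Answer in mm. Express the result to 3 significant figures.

N_t = 23; L_s = 10.0·24 = 240 mm
δ_solid = L₀ − L_s = 386 − 240 = 146 mm

146 mm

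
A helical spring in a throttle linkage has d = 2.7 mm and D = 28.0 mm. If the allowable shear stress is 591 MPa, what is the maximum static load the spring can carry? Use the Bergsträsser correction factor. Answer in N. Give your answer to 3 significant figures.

C = D/d = 28.0/2.7 = 10.3704
K_B = (4C+2)/(4C−3) = 43.481/38.481 = 1.1299
τ_max = K·8FD/(πd³) → F_max = τ_allow·πd³/(8DK)
F_max = 591·π·2.7³/(8·28.0·1.1299) = 36545/253.1 = 144.39 N

144 N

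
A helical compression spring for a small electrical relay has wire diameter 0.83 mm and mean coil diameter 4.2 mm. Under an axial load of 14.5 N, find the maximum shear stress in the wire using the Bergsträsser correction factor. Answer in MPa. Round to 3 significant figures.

350 MPa

Spring index C = D/d = 4.2/0.83 = 5.0602
K_B = (4C+2)/(4C−3) = 22.241/17.241 = 1.2900
τ₀ = 8FD/(πd³) = 8·14.5·4.2/(π·0.83³) = 487.2/1.7963 = 271.22 MPa
τ_max = K·τ₀ = 1.2900 × 271.22 = 349.88 MPa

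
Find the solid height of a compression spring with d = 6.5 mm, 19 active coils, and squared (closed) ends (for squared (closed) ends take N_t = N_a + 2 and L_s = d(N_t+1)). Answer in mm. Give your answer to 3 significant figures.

squared (closed) ends: N_t = N_a + 2 = 19 + 2 = 21
L_s = d·(N_t+1) = 6.5 × 22 = 143 mm

143 mm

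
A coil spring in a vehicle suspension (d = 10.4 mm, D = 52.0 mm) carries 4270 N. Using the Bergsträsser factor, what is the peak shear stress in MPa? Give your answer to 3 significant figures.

Spring index C = D/d = 52.0/10.4 = 5.0000
K_B = (4C+2)/(4C−3) = 22.000/17.000 = 1.2941
τ₀ = 8FD/(πd³) = 8·4270·52.0/(π·10.4³) = 1.77632e+06/3533.9 = 502.66 MPa
τ_max = K·τ₀ = 1.2941 × 502.66 = 650.5 MPa

650 MPa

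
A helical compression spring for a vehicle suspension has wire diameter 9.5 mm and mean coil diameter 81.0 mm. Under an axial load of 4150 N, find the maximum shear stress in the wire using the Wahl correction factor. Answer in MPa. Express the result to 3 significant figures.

1170 MPa

Spring index C = D/d = 81.0/9.5 = 8.5263
K_W = (4C−1)/(4C−4) + 0.615/C = 33.105/30.105 + 0.0721 = 1.1718
τ₀ = 8FD/(πd³) = 8·4150·81.0/(π·9.5³) = 2.6892e+06/2693.5 = 998.4 MPa
τ_max = K·τ₀ = 1.1718 × 998.4 = 1169.9 MPa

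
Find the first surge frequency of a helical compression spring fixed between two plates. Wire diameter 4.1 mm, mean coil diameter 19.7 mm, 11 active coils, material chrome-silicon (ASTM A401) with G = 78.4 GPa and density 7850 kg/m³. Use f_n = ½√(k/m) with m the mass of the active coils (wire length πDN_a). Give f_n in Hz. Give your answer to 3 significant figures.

342 Hz

k = Gd⁴/(8D³N_a) = (78.4×10³)(4.1⁴)/(8·19.7³·11) = 32.928 N/mm = 32928 N/m
Wire length L = πDN_a = π·19.7·11 = 680.78 mm
m = ρ·(πd²/4)·L = 7850 × 13.203×10⁻⁶ m² × 0.68078 m = 0.070556 kg
f_n = ½√(k/m) = 0.5·√(32928/0.070556) = 0.5·√(4.667e+05) = 341.58 Hz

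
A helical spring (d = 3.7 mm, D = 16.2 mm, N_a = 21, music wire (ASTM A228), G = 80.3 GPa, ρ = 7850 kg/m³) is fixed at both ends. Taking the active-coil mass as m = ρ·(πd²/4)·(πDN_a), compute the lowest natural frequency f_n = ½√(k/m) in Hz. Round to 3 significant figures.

k = Gd⁴/(8D³N_a) = (80.3×10³)(3.7⁴)/(8·16.2³·21) = 21.07 N/mm = 21070 N/m
Wire length L = πDN_a = π·16.2·21 = 1068.8 mm
m = ρ·(πd²/4)·L = 7850 × 10.752×10⁻⁶ m² × 1.0688 m = 0.090208 kg
f_n = ½√(k/m) = 0.5·√(21070/0.090208) = 0.5·√(2.3357e+05) = 241.65 Hz

242 Hz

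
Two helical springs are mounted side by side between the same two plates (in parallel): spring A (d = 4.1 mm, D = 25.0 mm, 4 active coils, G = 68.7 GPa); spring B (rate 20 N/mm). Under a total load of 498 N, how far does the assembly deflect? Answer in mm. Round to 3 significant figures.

8.47 mm

k_A = Gd⁴/(8D³N_a) = (68.7×10³)(4.1⁴)/(8·25.0³·4) = 38.826 N/mm
Parallel: k_eq = 38.826 + 20 = 58.826 N/mm
δ = F/k_eq = 498/58.826 = 8.4657 mm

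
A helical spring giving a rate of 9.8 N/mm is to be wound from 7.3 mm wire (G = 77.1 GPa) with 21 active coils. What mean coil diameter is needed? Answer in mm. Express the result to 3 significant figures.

D = (Gd⁴/(8N_a·k))^(1/3) = (77.1×10³·7.3⁴/(8·21·9.8))^(1/3)
  = (132987)^(1/3) = 51.0431 mm

51.0 mm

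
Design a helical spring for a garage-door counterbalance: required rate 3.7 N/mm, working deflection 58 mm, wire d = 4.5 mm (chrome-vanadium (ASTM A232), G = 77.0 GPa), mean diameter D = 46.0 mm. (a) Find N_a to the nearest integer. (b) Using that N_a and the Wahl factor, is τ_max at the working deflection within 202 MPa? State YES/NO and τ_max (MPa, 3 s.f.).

(a) 11 coils; (b) NO, τ_max = 314 MPa

N_a = Gd⁴/(8D³k) = (77.0×10³)(4.5⁴)/(8·46.0³·3.7) = 10.96 → N_a = 11
Actual rate k = Gd⁴/(8D³·11) = 3.6862 N/mm
Working load F = kδ = 3.6862·58 = 213.8 N
C = 46.0/4.5 = 10.2222; K_W = (4C−1)/(4C−4)+0.615/C = 1.1415
τ_max = K_W·8FD/(πd³) = 1.1415·274.84 = 313.72 MPa
τ_max > 202 MPa → exceeds allowable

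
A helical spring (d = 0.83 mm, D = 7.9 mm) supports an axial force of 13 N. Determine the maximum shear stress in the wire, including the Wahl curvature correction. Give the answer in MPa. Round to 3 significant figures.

Spring index C = D/d = 7.9/0.83 = 9.5181
K_W = (4C−1)/(4C−4) + 0.615/C = 37.072/34.072 + 0.0646 = 1.1527
τ₀ = 8FD/(πd³) = 8·13·7.9/(π·0.83³) = 821.6/1.7963 = 457.38 MPa
τ_max = K·τ₀ = 1.1527 × 457.38 = 527.2 MPa

527 MPa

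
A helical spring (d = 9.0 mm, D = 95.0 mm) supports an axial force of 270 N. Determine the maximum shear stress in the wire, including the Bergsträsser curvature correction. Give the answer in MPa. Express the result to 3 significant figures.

101 MPa

Spring index C = D/d = 95.0/9.0 = 10.5556
K_B = (4C+2)/(4C−3) = 44.222/39.222 = 1.1275
τ₀ = 8FD/(πd³) = 8·270·95.0/(π·9.0³) = 205200/2290.2 = 89.598 MPa
τ_max = K·τ₀ = 1.1275 × 89.598 = 101.02 MPa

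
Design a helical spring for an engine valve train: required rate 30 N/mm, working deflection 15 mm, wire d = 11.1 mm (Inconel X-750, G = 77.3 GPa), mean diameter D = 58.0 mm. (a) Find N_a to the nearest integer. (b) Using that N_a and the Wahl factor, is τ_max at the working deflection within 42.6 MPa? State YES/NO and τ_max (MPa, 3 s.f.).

(a) 25 coils; (b) NO, τ_max = 63.1 MPa

N_a = Gd⁴/(8D³k) = (77.3×10³)(11.1⁴)/(8·58.0³·30) = 25.06 → N_a = 25
Actual rate k = Gd⁴/(8D³·25) = 30.072 N/mm
Working load F = kδ = 30.072·15 = 451.07 N
C = 58.0/11.1 = 5.2252; K_W = (4C−1)/(4C−4)+0.615/C = 1.2952
τ_max = K_W·8FD/(πd³) = 1.2952·48.713 = 63.094 MPa
τ_max > 42.6 MPa → exceeds allowable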